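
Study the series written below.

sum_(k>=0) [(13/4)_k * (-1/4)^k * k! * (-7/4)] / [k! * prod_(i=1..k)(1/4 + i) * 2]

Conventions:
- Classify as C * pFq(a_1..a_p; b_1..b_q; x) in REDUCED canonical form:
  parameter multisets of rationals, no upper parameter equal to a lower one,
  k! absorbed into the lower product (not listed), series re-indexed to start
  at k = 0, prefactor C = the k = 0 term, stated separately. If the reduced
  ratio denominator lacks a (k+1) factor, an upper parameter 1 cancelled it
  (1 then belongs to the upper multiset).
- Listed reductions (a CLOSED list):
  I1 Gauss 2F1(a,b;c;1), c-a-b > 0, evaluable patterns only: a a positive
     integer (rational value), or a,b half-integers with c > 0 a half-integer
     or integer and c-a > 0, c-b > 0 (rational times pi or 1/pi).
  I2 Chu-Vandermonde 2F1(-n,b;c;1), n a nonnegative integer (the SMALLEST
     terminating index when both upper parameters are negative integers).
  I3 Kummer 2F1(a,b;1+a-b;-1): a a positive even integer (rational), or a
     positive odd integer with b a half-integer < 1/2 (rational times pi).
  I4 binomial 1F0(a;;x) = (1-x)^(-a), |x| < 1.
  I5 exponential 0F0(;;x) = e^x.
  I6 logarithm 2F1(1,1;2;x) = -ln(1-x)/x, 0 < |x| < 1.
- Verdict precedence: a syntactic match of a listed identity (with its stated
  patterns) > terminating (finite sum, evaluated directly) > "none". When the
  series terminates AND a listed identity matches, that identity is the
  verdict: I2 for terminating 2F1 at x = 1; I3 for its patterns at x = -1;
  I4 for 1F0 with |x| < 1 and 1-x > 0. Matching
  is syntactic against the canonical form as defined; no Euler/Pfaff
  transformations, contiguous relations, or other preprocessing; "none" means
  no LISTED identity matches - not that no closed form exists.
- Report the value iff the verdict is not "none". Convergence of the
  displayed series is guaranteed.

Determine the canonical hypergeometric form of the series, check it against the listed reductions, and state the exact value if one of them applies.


Key step: t_0 being -7/8, the constant factors (C = -7/8) combine into one prefactor.
Ratio: r(k) = (-1/4) * (k+1) (k+13/4) / [(k+5/4) (k+1)] ; factor over Q: parameters, x = (-1/4), and C = -7/8.

Reduced: x = -1/4, 2F1, upper = {1, 13/4}, lower = {5/4}, C = -7/8. Verdict: none - this 2F1 at x = -1/4 matches no listed pattern, and upper {1, 13/4} holds no stopper.


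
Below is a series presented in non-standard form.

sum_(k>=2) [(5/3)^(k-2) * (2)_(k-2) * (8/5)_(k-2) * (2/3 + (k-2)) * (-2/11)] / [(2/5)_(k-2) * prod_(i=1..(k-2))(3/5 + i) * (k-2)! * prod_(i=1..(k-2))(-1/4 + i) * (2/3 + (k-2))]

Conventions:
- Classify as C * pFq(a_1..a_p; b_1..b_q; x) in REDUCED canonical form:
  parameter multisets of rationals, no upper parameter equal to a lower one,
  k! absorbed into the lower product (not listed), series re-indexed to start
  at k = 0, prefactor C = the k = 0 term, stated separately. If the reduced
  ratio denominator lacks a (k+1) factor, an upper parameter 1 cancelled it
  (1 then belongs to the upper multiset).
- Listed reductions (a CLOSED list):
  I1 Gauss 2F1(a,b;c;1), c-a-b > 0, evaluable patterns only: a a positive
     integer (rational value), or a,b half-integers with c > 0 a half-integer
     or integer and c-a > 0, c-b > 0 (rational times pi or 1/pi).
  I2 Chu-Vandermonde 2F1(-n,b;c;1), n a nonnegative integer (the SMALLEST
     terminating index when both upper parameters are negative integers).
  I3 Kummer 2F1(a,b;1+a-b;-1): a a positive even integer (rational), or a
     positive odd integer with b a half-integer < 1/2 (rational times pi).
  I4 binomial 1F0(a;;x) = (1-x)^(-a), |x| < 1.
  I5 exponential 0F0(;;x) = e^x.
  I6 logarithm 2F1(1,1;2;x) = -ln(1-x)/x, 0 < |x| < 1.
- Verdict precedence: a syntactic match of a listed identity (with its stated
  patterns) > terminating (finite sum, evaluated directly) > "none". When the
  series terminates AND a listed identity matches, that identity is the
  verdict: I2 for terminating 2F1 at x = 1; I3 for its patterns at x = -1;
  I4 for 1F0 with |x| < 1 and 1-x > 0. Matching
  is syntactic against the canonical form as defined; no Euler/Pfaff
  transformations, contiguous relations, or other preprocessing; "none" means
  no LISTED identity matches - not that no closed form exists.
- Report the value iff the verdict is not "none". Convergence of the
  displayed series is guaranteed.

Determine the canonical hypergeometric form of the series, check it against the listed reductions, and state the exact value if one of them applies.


The series (x = 5/3) is 1F2: upper {2}, lower {2/5, 3/4}, prefactor -2/11. Verdict: no listed reduction: x = 5/3 and upper {2} fail every I1-I6 pattern.

First insight: t_0 being -2/11, the lower running product (C = -2/11) is a rising factorial.
Ratio: r(k) = (5/3) * (k+2) / [(k+2/5) (k+3/4) (k+1)] ; factor over Q: parameters, x = (5/3), and C = -2/11.


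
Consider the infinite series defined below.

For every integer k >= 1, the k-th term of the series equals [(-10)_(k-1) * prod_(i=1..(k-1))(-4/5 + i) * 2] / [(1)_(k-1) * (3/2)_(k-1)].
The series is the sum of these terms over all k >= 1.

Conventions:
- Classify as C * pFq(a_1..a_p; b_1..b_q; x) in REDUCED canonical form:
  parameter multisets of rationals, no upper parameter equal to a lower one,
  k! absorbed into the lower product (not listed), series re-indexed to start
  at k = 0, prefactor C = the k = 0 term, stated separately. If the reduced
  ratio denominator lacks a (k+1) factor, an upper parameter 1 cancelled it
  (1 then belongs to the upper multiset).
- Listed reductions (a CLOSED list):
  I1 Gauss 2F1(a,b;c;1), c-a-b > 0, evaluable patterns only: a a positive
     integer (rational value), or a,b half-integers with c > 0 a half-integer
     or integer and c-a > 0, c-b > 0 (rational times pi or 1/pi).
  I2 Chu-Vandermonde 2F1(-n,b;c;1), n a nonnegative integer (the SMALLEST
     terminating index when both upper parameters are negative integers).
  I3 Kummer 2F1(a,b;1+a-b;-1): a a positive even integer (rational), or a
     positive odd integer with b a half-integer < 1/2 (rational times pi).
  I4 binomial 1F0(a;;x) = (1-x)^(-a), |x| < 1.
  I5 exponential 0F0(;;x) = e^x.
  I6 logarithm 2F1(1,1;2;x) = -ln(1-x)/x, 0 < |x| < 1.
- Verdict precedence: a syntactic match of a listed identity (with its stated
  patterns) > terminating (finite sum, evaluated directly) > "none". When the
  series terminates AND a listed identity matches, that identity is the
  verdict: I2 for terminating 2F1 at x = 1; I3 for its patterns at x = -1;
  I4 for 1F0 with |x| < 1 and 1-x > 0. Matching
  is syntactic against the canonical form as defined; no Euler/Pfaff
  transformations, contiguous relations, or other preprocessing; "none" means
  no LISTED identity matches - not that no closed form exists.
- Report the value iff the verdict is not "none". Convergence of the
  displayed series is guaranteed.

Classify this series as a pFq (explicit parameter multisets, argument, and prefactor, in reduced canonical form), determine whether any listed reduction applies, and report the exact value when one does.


The series (x = 1) is 2F1: upper {-10, 1/5}, lower {3/2}, prefactor 2. Verdict: Chu-Vandermonde (I2) matches (terminating 2F1 at x = 1 with n = 10, b = 1/5, c = 3/2). Its exact value is 2028159134758/1656005859375.

Structural cue: from the first term 2: the running product (prefactor 2) telescopes to a rising factorial.
Consecutive-term ratio: r(k) = 1 * (k-10) (k+1/5) / [(k+3/2) (k+1)] - rational in k, leading ratio 1; with t_0 = 2, classification follows.


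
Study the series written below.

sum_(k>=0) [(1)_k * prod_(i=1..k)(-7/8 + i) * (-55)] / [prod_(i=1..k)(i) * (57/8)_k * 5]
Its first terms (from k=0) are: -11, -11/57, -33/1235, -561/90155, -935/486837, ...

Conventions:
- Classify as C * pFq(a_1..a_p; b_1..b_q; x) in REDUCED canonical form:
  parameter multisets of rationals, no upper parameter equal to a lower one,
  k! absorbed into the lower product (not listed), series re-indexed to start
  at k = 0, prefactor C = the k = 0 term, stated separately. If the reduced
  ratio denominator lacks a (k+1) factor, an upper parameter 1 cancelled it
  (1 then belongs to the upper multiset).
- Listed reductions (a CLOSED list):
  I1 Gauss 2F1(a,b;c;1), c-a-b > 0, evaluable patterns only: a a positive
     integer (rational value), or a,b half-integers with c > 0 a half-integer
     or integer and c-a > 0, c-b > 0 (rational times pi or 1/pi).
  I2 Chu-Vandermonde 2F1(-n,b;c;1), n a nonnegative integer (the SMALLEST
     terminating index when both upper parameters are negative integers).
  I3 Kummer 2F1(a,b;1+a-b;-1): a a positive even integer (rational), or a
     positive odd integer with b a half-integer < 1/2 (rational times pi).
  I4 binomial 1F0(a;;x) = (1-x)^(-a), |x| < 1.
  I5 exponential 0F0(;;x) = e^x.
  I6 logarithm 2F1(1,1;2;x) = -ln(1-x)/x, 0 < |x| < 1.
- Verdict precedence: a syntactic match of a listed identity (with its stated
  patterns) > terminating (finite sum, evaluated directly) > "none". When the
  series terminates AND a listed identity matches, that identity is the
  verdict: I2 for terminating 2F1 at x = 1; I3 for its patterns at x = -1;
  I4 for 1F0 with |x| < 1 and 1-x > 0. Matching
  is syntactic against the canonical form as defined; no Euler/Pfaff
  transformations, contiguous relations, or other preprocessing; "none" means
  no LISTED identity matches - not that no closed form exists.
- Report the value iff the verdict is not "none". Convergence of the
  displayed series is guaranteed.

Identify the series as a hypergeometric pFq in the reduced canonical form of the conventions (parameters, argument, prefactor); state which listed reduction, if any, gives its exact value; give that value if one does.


Canonical form: C = -11 times 2F1 with upper {1/8, 1}, lower {57/8}, x = 1. Verdict: Gauss's theorem (I1) applies (x = 1: the Gamma ratio telescopes since c-a-b = 6 > 0 and a = 1 in Z>0). Exact value: -539/48.

Structural cue: from the first term -11: the running product (prefactor -11) telescopes to a rising factorial.
Consecutive-term ratio: r(k) = 1 * (k+1/8) (k+1) / [(k+57/8) (k+1)] - rational in k, leading ratio 1; with t_0 = -11, classification follows.


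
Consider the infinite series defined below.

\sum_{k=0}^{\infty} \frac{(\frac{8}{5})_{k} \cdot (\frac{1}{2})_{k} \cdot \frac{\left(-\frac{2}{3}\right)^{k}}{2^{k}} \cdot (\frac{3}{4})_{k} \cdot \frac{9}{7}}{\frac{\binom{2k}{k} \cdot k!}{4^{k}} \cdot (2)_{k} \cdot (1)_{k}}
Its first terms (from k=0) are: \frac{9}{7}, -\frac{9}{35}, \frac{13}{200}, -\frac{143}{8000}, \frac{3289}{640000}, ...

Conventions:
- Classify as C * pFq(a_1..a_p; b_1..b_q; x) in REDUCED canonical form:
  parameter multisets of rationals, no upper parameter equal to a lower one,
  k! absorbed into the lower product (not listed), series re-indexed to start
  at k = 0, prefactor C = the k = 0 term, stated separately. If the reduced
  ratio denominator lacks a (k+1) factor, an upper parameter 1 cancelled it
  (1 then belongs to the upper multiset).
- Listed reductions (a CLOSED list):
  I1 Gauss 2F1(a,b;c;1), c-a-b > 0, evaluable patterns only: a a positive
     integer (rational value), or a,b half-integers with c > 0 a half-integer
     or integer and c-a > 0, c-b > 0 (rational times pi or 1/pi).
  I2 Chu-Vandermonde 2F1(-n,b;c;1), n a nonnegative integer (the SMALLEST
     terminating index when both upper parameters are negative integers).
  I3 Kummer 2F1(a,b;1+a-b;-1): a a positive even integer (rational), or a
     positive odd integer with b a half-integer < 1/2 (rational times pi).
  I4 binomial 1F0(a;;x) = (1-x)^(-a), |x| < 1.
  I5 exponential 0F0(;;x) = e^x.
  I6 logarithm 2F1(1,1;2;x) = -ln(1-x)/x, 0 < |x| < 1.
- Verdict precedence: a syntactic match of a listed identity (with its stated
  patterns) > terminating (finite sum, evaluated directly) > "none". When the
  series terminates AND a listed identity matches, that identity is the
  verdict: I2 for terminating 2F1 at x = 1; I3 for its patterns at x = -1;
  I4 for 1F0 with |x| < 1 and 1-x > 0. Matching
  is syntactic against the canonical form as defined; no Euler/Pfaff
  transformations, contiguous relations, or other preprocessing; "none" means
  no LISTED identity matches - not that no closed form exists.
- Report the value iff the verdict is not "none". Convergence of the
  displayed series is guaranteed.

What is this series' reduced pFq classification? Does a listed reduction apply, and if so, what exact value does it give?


Prefactor \frac{9}{7}, argument -\frac{1}{3}: 2F1 with upper {\frac{3}{4}, \frac{8}{5}} over lower {2}. Verdict: no listed reduction: x = -\frac{1}{3} and upper {\frac{3}{4}, \frac{8}{5}} fail every I1-I6 pattern.

Key step: x = -\frac{1}{3} and (1)_k (C = 9/7, x = -1/3) is k! itself.
Consecutive-term ratio: r(k) = -\frac{1}{3} * (k+\frac{3}{4}) (k+\frac{8}{5}) / [(k+2) (k+1)] ; factor over Q: parameters, x = -\frac{1}{3}, and C = \frac{9}{7}.


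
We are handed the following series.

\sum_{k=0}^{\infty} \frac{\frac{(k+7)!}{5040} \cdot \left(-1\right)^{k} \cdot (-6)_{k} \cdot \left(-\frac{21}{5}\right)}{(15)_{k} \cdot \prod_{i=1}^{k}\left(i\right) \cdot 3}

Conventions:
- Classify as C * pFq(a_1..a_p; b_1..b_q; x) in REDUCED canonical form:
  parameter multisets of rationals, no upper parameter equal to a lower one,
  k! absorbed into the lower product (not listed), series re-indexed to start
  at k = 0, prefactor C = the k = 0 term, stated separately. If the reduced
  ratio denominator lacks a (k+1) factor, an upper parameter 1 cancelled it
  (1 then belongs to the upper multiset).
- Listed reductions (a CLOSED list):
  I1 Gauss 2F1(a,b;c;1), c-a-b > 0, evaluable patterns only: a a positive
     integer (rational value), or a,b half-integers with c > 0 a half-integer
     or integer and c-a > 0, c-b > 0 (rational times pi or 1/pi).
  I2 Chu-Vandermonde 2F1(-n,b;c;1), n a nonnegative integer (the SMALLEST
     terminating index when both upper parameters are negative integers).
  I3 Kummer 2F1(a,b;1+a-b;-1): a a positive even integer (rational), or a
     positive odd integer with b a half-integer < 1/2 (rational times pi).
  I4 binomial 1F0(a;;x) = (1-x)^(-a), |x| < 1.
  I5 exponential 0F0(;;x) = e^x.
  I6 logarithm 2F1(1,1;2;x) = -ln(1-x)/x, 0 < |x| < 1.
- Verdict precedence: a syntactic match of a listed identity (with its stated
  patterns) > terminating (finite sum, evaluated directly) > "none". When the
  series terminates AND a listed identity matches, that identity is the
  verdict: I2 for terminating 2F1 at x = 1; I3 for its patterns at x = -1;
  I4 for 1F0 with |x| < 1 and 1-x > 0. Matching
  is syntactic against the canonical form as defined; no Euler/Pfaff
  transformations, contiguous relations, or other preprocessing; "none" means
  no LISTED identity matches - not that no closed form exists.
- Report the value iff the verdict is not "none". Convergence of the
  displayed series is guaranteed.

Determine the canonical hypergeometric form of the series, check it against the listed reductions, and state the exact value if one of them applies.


Key step: t_0 being -\frac{7}{5}, the constant factors (C = -7/5, x = -1) combine into one prefactor.
Consecutive-term ratio: r(k) = -1 * (k-6) (k+8) / [(k+15) (k+1)] - poly over poly, x = -1 from leading terms; C = -\frac{7}{5} at k = 0.

Classification (C = -\frac{7}{5}): 2F1 with upper {-6, 8}, lower {15}, argument x = -1. Verdict at x = -1: Kummer (I3) matches (x = -1; c = 15 equals 1+a-b for upper {-6, 8}: listed pattern). Exact value: -\frac{1001}{50}.


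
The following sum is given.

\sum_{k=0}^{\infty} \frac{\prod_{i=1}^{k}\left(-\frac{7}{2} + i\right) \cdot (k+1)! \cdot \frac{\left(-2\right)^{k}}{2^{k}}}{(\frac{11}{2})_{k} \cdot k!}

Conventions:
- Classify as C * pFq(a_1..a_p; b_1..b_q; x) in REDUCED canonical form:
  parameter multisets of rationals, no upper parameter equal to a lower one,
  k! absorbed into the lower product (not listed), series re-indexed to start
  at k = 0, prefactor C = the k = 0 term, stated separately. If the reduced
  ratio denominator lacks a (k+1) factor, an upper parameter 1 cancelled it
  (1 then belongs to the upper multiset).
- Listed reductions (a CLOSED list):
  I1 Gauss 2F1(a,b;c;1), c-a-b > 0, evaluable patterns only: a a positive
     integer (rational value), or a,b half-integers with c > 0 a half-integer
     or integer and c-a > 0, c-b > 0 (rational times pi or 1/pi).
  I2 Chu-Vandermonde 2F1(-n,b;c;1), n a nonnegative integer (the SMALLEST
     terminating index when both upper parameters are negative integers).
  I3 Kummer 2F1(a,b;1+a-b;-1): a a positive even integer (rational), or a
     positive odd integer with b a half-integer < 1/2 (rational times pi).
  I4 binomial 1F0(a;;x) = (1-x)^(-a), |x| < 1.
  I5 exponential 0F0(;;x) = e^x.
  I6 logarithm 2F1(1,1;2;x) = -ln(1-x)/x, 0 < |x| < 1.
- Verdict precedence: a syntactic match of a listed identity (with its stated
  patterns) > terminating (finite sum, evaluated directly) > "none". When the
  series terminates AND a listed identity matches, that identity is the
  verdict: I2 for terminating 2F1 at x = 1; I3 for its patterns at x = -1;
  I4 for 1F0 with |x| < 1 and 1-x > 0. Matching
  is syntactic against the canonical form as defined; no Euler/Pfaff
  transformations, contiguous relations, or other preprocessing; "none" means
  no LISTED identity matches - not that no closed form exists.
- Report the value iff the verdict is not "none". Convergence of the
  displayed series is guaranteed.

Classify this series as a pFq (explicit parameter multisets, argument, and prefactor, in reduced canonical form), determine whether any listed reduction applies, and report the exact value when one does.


Reduced: x = -1, 2F1, upper = {-\frac{5}{2}, 2}, lower = {\frac{11}{2}}, C = 1. Verdict (x = -1): Kummer's theorem (I3) applies (x = -1; c = \frac{11}{2} equals 1+a-b for upper {-\frac{5}{2}, 2}: listed pattern). Hence: \frac{9}{4}.

Structural cue: from the first term 1: the running product (prefactor 1) telescopes to a rising factorial.
Consecutive-term ratio: r(k) = -1 * (k-\frac{5}{2}) (k+2) / [(k+\frac{11}{2}) (k+1)] - rational in k. x = -1; t_0 = 1; negate the roots.


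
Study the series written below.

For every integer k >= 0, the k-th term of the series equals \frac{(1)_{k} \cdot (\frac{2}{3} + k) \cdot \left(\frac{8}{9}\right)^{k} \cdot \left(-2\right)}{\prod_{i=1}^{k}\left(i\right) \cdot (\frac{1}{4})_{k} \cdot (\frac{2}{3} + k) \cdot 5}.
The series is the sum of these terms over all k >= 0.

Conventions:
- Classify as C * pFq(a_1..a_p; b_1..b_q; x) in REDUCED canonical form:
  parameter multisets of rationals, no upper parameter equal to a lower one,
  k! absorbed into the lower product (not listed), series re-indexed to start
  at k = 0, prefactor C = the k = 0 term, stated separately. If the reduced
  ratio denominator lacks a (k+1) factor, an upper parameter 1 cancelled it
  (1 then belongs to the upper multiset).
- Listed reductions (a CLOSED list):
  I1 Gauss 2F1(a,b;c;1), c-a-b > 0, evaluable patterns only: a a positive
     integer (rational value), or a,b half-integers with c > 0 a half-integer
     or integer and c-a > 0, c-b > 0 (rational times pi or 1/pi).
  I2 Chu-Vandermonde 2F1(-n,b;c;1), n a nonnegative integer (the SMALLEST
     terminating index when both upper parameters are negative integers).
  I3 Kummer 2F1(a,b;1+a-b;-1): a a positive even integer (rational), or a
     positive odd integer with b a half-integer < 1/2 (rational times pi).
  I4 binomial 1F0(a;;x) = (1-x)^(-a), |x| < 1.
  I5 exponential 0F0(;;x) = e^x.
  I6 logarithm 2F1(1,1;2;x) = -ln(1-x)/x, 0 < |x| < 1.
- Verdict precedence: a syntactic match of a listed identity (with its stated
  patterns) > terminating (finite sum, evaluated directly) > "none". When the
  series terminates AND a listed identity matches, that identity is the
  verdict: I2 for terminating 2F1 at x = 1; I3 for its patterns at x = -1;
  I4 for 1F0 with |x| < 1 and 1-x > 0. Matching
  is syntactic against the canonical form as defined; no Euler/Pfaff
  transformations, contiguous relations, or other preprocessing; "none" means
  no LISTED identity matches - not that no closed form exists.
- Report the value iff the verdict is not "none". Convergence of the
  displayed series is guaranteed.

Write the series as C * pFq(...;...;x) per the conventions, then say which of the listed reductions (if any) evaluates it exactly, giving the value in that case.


x = \frac{8}{9} here; the reduced form reads 1F1, upper {1}, lower {\frac{1}{4}}, C = -\frac{2}{5}. Verdict: none. No listed pattern accepts 1F1(1; \frac{1}{4}; \frac{8}{9}).

Key observation: t_0 = -\frac{2}{5} here, and the factor k + 2/3 cancels (top and bottom), leaving prefactor -2/5.
Ratio: r(k) = \frac{8}{9} * (k+1) / [(k+\frac{1}{4}) (k+1)] - rational in k, leading ratio \frac{8}{9}; with t_0 = -\frac{2}{5}, classification follows.


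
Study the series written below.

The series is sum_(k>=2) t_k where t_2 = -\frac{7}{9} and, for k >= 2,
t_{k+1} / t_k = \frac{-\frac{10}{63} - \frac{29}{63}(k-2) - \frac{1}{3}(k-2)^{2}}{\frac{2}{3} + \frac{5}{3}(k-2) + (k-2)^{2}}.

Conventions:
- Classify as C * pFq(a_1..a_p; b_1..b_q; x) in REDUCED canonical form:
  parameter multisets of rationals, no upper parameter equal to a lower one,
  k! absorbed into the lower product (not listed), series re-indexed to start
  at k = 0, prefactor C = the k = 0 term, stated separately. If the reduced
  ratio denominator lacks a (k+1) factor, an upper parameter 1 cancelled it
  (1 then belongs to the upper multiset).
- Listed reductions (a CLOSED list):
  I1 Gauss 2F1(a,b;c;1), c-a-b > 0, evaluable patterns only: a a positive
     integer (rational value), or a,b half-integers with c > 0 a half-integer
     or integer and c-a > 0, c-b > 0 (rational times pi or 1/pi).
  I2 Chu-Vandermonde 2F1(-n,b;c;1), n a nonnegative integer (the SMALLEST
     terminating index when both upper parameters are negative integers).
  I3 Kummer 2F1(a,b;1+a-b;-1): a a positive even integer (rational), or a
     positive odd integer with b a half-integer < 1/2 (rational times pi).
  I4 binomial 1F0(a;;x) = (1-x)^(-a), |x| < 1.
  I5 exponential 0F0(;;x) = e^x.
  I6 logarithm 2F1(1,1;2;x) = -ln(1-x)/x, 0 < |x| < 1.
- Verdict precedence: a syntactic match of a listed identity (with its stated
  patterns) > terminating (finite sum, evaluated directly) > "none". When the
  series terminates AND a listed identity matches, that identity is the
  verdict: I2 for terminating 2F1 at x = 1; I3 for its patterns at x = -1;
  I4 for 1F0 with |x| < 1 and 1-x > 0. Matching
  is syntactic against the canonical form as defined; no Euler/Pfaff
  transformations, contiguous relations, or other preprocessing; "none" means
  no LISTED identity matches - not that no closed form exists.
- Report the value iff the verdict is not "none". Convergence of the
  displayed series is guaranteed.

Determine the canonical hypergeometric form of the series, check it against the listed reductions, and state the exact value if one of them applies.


Prefactor -\frac{7}{9}, argument -\frac{1}{3}: 1F0 with upper {\frac{5}{7}} over lower {-}. Verdict at x = -\frac{1}{3}: the binomial series (I4) matches (the 1F0 binomial series: exponent -5/7, x = -\frac{1}{3}). Sum: \left(-\frac{7}{9}\right) \cdot \left(\frac{4}{3}\right)^{-\frac{5}{7}}.

Key step: t_0 = -\frac{7}{9} here, and cancel k + 2/3 from the displayed ratio first; then C = -7/9, x = -1/3.
Consecutive-term ratio: r(k) = -\frac{1}{3} * (k+\frac{5}{7}) / [(k+1)] - rational in k. x = -\frac{1}{3}; t_0 = -\frac{7}{9}; negate the roots.


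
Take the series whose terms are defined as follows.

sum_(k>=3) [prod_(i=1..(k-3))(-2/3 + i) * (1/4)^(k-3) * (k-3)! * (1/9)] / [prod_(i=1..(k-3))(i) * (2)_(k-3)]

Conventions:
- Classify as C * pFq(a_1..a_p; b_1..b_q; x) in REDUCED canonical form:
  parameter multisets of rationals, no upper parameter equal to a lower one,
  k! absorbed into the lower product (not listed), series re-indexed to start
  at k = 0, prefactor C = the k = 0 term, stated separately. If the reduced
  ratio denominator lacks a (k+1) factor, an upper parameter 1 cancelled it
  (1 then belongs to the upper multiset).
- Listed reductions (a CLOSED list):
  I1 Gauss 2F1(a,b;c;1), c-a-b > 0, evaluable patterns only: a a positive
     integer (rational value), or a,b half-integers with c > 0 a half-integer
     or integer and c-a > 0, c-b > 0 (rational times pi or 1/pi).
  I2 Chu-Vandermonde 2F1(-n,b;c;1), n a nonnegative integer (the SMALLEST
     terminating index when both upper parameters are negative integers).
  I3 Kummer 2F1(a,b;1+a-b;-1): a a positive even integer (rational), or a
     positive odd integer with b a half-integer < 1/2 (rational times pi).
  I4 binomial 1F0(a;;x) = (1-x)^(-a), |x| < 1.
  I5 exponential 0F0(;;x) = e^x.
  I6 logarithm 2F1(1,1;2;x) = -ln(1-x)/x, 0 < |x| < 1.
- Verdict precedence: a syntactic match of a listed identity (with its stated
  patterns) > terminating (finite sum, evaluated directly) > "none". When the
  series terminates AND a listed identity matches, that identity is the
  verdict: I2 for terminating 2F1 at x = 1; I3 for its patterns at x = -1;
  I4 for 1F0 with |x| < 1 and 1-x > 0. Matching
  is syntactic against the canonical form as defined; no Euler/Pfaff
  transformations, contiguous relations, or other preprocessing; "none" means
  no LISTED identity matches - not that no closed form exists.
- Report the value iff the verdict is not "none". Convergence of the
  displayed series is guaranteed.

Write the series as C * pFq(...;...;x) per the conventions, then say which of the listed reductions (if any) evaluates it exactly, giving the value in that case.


At argument 1/4: a 2F1 with upper {1/3, 1}, lower {2}, scaled by C = 1/9. Verdict: none (x = 1/4): each listed identity misses the multisets {1/3, 1} ; {2}.

The tell: with t_0 = 1/9, the factorial ratio (prefactor 1/9) (k+a-1)!/(a-1)! is a rising factorial (a)_k.
Ratio: r(k) = (1/4) * (k+1/3) (k+1) / [(k+2) (k+1)] - rational in k, leading ratio (1/4); with t_0 = 1/9, classification follows.


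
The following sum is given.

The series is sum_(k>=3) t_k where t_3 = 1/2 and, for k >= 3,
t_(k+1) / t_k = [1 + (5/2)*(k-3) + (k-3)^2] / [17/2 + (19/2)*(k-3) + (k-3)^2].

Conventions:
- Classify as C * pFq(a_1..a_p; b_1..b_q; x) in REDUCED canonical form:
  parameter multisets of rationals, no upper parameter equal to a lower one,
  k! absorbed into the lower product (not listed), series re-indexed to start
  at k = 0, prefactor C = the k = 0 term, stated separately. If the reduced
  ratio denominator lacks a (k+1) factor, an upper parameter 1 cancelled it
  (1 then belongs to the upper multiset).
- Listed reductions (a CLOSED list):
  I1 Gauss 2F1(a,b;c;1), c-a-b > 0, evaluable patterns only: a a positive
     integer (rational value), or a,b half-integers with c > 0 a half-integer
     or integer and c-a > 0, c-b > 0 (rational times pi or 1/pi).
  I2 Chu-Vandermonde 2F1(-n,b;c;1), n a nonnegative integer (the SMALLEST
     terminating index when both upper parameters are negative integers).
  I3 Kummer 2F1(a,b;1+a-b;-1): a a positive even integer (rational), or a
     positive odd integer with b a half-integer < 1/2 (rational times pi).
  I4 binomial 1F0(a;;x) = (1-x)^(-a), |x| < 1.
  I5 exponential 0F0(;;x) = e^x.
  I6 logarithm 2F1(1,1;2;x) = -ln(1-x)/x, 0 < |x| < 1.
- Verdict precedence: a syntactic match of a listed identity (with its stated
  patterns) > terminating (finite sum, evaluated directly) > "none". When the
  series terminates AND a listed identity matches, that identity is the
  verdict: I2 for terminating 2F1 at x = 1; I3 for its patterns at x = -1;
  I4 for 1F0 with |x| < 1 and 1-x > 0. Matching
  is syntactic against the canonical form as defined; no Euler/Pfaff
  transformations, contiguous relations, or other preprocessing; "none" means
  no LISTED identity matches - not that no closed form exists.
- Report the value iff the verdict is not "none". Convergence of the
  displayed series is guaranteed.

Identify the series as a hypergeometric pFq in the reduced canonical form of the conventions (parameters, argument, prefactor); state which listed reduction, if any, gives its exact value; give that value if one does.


x = 1 here; the reduced form reads 2F1, upper {1/2, 2}, lower {17/2}, C = 1/2. Verdict: Gauss's theorem (I1) matches (x = 1: the Gamma ratio telescopes since c-a-b = 6 > 0 and a = 2 in Z>0). Value: 65/112.

Key observation: x = 1 and roots of the ratio polynomials (prefactor 1/2) are the negated parameters.
Consecutive-term ratio: r(k) = 1 * (k+1/2) (k+2) / [(k+17/2) (k+1)] - poly over poly, x = 1 from leading terms; C = 1/2 at k = 0.


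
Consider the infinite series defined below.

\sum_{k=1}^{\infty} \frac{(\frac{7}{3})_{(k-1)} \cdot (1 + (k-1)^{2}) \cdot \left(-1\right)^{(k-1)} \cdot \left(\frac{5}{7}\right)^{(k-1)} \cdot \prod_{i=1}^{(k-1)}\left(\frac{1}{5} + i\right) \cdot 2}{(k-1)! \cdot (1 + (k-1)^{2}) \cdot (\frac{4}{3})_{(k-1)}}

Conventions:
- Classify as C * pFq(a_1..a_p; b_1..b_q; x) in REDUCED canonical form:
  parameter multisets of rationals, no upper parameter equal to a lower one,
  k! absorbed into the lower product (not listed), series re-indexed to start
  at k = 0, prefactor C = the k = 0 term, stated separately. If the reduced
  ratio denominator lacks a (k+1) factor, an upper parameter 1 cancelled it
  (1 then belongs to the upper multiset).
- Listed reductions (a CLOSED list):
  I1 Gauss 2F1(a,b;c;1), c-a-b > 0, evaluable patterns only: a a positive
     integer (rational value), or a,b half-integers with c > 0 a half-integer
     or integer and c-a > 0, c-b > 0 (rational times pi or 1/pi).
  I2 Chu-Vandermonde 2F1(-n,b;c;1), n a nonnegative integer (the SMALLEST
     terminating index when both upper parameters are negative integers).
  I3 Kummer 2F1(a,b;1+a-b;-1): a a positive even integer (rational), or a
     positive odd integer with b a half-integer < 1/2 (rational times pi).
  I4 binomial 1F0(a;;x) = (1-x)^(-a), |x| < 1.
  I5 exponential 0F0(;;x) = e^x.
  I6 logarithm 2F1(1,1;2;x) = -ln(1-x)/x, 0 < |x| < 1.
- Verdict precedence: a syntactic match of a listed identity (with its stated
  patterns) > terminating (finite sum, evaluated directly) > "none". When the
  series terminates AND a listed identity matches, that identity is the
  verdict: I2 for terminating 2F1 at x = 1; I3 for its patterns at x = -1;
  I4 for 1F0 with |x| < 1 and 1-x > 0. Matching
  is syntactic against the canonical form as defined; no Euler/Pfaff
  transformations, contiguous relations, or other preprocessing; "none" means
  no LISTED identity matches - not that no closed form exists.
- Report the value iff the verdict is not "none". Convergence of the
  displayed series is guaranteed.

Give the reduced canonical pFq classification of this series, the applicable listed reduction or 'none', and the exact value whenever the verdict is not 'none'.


The series (x = -\frac{5}{7}) is 2F1: upper {\frac{6}{5}, \frac{7}{3}}, lower {\frac{4}{3}}, prefactor 2. Verdict: none - this 2F1 at x = -\frac{5}{7} matches no listed pattern, and upper {\frac{6}{5}, \frac{7}{3}} holds no stopper.

The tell: x = -\frac{5}{7} and the factor k^2 + 1 cancels (top and bottom), leaving C = 2, x = -5/7.
Term ratio: r(k) = -\frac{5}{7} * (k+\frac{6}{5}) (k+\frac{7}{3}) / [(k+\frac{4}{3}) (k+1)] - poly over poly, x = -\frac{5}{7} from leading terms; C = 2 at k = 0.


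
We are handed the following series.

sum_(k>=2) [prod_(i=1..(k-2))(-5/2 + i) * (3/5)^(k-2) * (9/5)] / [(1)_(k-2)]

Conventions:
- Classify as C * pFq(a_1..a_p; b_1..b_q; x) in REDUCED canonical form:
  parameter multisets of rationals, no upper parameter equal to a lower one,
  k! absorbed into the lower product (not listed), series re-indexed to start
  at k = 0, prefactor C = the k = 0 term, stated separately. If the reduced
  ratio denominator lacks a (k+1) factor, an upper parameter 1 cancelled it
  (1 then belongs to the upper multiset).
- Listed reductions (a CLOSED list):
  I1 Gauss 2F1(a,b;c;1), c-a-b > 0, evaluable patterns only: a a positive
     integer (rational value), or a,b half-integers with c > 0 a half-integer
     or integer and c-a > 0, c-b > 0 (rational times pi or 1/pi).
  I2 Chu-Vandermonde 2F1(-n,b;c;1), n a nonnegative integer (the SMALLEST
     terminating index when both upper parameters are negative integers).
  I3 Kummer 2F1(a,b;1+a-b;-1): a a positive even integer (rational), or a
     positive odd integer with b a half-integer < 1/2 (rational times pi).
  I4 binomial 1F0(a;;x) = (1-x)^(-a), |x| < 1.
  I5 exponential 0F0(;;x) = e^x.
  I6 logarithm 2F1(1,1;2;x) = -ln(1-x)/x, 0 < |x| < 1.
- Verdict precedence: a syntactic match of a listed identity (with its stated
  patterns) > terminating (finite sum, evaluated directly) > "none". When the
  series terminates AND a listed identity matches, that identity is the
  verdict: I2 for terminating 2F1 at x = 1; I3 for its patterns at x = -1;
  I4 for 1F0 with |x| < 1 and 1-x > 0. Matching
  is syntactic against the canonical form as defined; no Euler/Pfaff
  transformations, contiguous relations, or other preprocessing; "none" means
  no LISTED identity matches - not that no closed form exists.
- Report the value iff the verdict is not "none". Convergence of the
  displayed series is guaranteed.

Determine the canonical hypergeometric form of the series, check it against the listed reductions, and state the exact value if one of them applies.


This is 9/5 * 1F0(-3/2; -; 3/5) in reduced canonical form. Verdict: binomial (I4) fires (the 1F0 binomial series: exponent 3/2, x = 3/5). Sum: (9/5) * (2/5)^(3/2).

Key observation: from the first term 9/5: the running product (C = 9/5) telescopes to a rising factorial.
Step ratio: r(k) = (3/5) * (k-3/2) / [(k+1)] - rational; roots negated = parameters, x = (3/5), C = 9/5.


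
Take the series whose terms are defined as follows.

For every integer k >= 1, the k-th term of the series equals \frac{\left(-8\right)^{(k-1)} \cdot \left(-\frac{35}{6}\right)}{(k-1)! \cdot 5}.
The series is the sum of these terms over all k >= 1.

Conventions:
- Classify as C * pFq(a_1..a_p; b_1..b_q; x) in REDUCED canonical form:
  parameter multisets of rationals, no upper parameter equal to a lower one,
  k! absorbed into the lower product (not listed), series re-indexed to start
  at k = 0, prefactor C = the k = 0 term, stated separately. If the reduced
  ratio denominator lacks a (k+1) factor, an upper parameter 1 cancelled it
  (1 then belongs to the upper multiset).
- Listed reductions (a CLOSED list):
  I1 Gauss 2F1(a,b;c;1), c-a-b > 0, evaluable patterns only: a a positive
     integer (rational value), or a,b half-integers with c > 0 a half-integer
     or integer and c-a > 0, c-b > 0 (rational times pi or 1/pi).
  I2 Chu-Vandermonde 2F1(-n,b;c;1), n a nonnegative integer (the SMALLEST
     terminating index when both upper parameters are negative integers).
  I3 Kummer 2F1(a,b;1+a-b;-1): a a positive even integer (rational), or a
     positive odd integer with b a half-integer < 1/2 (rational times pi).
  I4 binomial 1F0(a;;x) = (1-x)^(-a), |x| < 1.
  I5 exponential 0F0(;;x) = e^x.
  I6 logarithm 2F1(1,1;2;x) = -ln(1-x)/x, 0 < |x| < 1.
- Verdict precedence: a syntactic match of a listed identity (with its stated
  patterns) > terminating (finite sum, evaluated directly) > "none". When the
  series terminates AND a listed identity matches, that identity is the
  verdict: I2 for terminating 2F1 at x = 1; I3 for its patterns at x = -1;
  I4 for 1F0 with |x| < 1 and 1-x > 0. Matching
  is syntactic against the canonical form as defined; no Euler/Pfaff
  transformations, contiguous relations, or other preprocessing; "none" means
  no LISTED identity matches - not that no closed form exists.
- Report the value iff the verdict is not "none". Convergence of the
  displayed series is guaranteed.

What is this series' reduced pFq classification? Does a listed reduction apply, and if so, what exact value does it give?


The series (x = -8) is 0F0: upper {-}, lower {-}, prefactor -\frac{7}{6}. Verdict at x = -8: the I5 exponential reduction matches (the 0F0 exponential series at x = -8). Sum: \left(-\frac{7}{6}\right) \cdot e^{-8}.

Structural cue: t_0 being -\frac{7}{6}, the constant factors (C = -7/6) combine into one prefactor.
Ratio: r(k) = -8 * 1 / [(k+1)] - rational in k. x = -8; t_0 = -\frac{7}{6}; negate the roots.


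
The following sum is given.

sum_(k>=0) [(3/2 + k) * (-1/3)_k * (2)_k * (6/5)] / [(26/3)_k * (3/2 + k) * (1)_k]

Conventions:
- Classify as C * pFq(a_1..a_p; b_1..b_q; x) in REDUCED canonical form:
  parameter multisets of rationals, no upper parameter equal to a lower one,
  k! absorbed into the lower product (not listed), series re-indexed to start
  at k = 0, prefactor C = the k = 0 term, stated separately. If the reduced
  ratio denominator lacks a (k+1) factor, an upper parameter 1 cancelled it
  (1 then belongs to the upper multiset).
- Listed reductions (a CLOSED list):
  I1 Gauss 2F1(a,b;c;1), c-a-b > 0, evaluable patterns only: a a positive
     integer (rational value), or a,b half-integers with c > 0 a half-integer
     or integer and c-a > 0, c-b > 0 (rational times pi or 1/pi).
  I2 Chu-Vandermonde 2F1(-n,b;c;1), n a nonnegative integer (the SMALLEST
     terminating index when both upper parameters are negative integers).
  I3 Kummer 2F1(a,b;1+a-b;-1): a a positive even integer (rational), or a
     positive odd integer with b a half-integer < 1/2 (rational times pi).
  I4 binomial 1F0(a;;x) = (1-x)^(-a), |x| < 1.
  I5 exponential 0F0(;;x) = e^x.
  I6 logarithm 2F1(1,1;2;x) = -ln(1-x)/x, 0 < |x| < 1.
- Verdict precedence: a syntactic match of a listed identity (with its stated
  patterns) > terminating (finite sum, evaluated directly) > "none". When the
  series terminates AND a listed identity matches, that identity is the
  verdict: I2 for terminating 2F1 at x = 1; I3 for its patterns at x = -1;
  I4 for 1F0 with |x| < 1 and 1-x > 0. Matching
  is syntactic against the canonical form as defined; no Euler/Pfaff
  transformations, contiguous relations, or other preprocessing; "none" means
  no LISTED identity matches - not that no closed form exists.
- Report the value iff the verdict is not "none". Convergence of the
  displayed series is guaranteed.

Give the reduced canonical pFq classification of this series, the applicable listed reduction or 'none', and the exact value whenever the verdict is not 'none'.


Key observation: t_0 being 6/5, the factor k + 3/2 cancels (top and bottom), leaving C = 6/5, x = 1.
Term ratio: r(k) = 1 * (k-1/3) (k+2) / [(k+26/3) (k+1)] - rational in k. x = 1; t_0 = 6/5; negate the roots.

This is 6/5 * 2F1(-1/3, 2; 26/3; 1) in reduced canonical form. Verdict: this is the Gauss summation I1 (x = 1: the Gamma ratio telescopes since c-a-b = 7 > 0 and a = 2 in Z>0). Value: 23/21.


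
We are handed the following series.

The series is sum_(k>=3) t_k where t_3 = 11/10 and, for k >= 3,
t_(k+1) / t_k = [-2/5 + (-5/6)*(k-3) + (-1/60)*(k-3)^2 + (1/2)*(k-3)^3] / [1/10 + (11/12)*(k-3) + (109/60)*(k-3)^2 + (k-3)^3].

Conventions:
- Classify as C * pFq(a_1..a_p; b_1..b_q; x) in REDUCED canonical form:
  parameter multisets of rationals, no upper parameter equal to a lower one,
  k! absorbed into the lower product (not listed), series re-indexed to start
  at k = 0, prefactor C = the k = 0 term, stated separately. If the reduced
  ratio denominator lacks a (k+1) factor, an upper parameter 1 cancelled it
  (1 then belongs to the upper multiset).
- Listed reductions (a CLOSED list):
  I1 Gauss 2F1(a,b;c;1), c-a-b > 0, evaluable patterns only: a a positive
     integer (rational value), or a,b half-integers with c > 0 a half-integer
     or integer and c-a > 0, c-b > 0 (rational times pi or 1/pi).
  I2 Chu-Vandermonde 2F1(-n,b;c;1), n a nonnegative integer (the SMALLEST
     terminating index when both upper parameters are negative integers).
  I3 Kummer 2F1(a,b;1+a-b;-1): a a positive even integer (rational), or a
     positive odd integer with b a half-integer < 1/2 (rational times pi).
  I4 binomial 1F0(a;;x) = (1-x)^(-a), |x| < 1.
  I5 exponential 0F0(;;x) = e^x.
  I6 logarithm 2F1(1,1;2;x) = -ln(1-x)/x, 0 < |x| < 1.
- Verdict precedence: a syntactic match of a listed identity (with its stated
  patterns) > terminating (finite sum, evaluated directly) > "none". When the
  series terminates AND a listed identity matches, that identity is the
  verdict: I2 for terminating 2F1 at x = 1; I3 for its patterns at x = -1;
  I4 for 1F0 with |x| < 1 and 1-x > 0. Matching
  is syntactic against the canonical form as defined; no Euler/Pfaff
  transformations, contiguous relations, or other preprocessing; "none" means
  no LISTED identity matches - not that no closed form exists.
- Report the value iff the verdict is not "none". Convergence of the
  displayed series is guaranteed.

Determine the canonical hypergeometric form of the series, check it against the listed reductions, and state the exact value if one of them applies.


x = 1/2 here; the reduced form reads 2F1, upper {-3/2, 4/5}, lower {3/20}, C = 11/10. Verdict: none. Every listed pattern misses the 2F1 form at 1/2, upper {-3/2, 4/5}.

Key step: from the first term 11/10: roots of the ratio polynomials (prefactor 11/10) are the negated parameters.
Term ratio: r(k) = (1/2) * (k-3/2) (k+4/5) / [(k+3/20) (k+1)] - poly over poly, x = (1/2) from leading terms; C = 11/10 at k = 0.
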